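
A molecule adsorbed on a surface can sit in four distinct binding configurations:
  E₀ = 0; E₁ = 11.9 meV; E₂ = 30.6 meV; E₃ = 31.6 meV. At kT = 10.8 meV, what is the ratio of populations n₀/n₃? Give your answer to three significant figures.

18.7

n₀/n₃ = exp[−(E₀−E₃)/kT] = exp(−(-31.6 meV)/(10.8 meV)) = exp(2.9259) = 18.7.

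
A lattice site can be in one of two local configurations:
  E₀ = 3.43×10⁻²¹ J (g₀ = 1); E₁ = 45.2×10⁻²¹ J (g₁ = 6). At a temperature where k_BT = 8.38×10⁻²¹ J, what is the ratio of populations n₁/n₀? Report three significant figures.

0.0411

n₁/n₀ = (g₁/g₀) exp[−(E₁−E₀)/kT] = (6/1) × exp(−(41.77 ×10⁻²¹ J)/(8.38 ×10⁻²¹ J)) = (6/1) × exp(-4.9845) = 0.0411.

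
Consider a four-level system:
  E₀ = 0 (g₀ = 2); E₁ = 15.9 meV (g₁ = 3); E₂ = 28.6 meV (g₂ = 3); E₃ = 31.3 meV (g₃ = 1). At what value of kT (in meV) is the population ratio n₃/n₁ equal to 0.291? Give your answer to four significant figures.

n₃/n₁ = (g₃/g₁) exp[−(E₃−E₁)/kT] = 0.291.
⇒ (E₃−E₁)/kT = ln((1/3)/0.291) = ln(1.14548) = 0.135824.
kT = 15.4 meV / 0.135824 = 113.4 meV.

113.4 meV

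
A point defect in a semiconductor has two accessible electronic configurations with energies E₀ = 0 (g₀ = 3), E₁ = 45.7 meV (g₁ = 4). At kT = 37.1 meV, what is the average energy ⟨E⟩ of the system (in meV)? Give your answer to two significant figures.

Eᵢ/kT = 0, 1.232.
Z = Σ gᵢe^(−Eᵢ/kT) = 3·e^(−0) + 4·e^(−1.232) = 3.000 + 1.167 = 4.167.
⟨E⟩ = Σ Eᵢ gᵢe^(−Eᵢ/kT) / Z = (0·3.000 + 45.7·1.167) / 4.167 = 13 meV.

13 meV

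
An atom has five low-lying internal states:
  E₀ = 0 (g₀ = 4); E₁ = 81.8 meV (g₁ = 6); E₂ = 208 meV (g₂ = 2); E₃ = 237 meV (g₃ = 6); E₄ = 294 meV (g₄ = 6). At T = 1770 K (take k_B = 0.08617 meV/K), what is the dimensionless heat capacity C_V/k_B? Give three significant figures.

0.437

k_BT = 0.08617 × 1770 K = 152.52 meV.
Eᵢ/kT = 0, 0.53632, 1.3638, 1.5539, 1.9276.
Z = Σ gᵢe^(−Eᵢ/kT) = 4·e^(−0) + 6·e^(−0.53632) + 2·e^(−1.3638) + 6·e^(−1.5539) + 6·e^(−1.9276) = 4.0000 + 3.5094 + 0.51137 + 1.2685 + 0.87298 = 10.162.
⟨E⟩ = 93.557 meV, ⟨E²⟩ = 18925 meV².
C_V/k_B = (⟨E²⟩ − ⟨E⟩²)/(kT)² = (18925 − 8752.9)/23262 = 0.437.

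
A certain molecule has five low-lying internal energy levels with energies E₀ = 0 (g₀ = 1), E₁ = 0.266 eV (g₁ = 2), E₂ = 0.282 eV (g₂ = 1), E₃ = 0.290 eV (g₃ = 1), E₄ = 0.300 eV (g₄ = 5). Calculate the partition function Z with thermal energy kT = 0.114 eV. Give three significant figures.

Z = 1.72

Eᵢ/kT = 0, 2.3333, 2.4737, 2.5439, 2.6316.
Z = Σ gᵢe^(−Eᵢ/kT) = 1·e^(−0) + 2·e^(−2.3333) + 1·e^(−2.4737) + 1·e^(−2.5439) + 5·e^(−2.6316) = 1.0000 + 0.19395 + 0.084272 + 0.078559 + 0.35982 = 1.7166.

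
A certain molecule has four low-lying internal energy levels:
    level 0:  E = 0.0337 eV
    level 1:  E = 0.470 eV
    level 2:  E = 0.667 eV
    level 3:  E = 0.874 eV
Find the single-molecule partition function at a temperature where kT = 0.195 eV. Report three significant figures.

Z = 0.975

Eᵢ/kT = 0.17282, 2.4103, 3.4205, 4.4821.
Z = Σ e^(−Eᵢ/kT) = e^(−0.17282) + e^(−2.4103) + e^(−3.4205) + e^(−4.4821) = 0.84129 + 0.089788 + 0.032696 + 0.011310 = 0.97508.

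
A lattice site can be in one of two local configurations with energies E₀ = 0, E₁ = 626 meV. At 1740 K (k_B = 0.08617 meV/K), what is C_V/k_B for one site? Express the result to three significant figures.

0.260

k_BT = 0.08617 × 1740 K = 149.94 meV.
Eᵢ/kT = 0, 4.1750.
Z = Σ e^(−Eᵢ/kT) = e^(−0) + e^(−4.1750) = 1.0000 + 0.015375 = 1.0154.
⟨E⟩ = 9.4788 meV, ⟨E²⟩ = 5933.7 meV².
C_V/k_B = (⟨E²⟩ − ⟨E⟩²)/(kT)² = (5933.7 − 89.848)/22482 = 0.260.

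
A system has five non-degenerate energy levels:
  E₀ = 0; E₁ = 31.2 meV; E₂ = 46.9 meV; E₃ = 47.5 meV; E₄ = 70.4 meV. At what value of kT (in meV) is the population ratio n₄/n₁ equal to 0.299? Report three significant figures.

32.5 meV

n₄/n₁ = exp[−(E₄−E₁)/kT] = 0.299.
⇒ (E₄−E₁)/kT = ln(1/0.299) = ln(3.3445) = 1.2073.
kT = 39.2 meV / 1.2073 = 32.5 meV.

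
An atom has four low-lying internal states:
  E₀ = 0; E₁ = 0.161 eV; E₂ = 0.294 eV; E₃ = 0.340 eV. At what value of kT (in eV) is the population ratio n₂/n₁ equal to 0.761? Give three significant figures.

0.487 eV

n₂/n₁ = exp[−(E₂−E₁)/kT] = 0.761.
⇒ (E₂−E₁)/kT = ln(1/0.761) = ln(1.3141) = 0.27315.
kT = 0.133 eV / 0.27315 = 0.487 eV.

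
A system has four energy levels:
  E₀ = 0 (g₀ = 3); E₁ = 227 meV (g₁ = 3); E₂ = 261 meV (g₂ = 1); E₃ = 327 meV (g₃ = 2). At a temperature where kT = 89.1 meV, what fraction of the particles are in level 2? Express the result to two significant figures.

Eᵢ/kT = 0, 2.548, 2.929, 3.670.
Z = Σ gᵢe^(−Eᵢ/kT) = 3·e^(−0) + 3·e^(−2.548) + 1·e^(−2.929) + 2·e^(−3.670) = 3.000 + 0.2347 + 0.05345 + 0.05095 = 3.339.
P₂ = g₂ e^(−E₂/kT) / Z = 0.05345/3.339 = 0.016.

0.016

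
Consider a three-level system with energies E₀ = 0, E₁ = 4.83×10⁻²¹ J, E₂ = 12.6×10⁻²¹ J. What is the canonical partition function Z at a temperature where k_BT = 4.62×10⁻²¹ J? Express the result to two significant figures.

Z = 1.4

Eᵢ/kT = 0, 1.045, 2.727.
Z = Σ e^(−Eᵢ/kT) = e^(−0) + e^(−1.045) + e^(−2.727) = 1.000 + 0.3517 + 0.06542 = 1.417.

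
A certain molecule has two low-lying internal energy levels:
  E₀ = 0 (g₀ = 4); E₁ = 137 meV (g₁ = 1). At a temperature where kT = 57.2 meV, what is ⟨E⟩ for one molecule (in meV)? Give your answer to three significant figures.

3.05 meV

Eᵢ/kT = 0, 2.3951.
Z = Σ gᵢe^(−Eᵢ/kT) = 4·e^(−0) + 1·e^(−2.3951) = 4.0000 + 0.091164 = 4.0912.
⟨E⟩ = Σ Eᵢ gᵢe^(−Eᵢ/kT) / Z = (0·4.0000 + 137·0.091164) / 4.0912 = 3.05 meV.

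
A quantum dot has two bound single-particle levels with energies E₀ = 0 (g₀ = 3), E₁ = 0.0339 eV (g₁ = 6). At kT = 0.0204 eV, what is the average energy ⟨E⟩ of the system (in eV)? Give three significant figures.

Eᵢ/kT = 0, 1.6618.
Z = Σ gᵢe^(−Eᵢ/kT) = 3·e^(−0) + 6·e^(−1.6618) = 3.0000 + 1.1388 = 4.1388.
⟨E⟩ = Σ Eᵢ gᵢe^(−Eᵢ/kT) / Z = (0·3.0000 + 0.0339·1.1388) / 4.1388 = 0.00933 eV.

0.00933 eV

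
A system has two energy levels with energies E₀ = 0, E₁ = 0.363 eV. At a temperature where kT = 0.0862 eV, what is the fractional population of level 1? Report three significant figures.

Eᵢ/kT = 0, 4.2111.
Z = Σ e^(−Eᵢ/kT) = e^(−0) + e^(−4.2111) = 1.0000 + 0.014830 = 1.0148.
P₁ = e^(−E₁/kT) / Z = 0.014830/1.0148 = 0.0146.

0.0146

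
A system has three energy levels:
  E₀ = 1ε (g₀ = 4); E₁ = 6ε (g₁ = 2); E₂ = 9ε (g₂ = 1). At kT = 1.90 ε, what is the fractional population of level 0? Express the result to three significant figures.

Eᵢ/kT = 0.52632, 3.1579, 4.7368.
Z = Σ gᵢe^(−Eᵢ/kT) = 4·e^(−0.52632) + 2·e^(−3.1579) + 1·e^(−4.7368) = 2.3631 + 0.085030 + 0.0087667 = 2.4569.
P₀ = g₀ e^(−E₀/kT) / Z = 2.3631/2.4569 = 0.962.

0.962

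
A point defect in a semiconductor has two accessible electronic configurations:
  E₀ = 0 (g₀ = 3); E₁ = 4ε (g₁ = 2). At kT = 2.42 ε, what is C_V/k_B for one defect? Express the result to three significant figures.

Eᵢ/kT = 0, 1.6529.
Z = Σ gᵢe^(−Eᵢ/kT) = 3·e^(−0) + 2·e^(−1.6529) = 3.0000 + 0.38299 = 3.3830.
⟨E⟩ = 0.45284 ε, ⟨E²⟩ = 1.8114 ε².
C_V/k_B = (⟨E²⟩ − ⟨E⟩²)/(kT)² = (1.8114 − 0.20506)/5.8564 = 0.274.

0.274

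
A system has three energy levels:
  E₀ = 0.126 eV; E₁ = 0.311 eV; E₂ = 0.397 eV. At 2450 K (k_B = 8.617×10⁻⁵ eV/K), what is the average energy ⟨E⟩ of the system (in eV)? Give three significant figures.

k_BT = 8.617×10⁻⁵ × 2450 K = 0.21112 eV.
Eᵢ/kT = 0.59682, 1.4731, 1.8804.
Z = Σ e^(−Eᵢ/kT) = e^(−0.59682) + e^(−1.4731) + e^(−1.8804) = 0.55056 + 0.22921 + 0.15253 = 0.93230.
⟨E⟩ = Σ Eᵢ e^(−Eᵢ/kT) / Z = (0.126·0.55056 + 0.311·0.22921 + 0.397·0.15253) / 0.93230 = 0.216 eV.

0.216 eV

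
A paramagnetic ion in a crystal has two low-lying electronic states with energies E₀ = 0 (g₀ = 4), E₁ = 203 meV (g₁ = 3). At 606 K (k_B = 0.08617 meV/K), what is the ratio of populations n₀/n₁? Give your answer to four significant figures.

65.05

k_BT = 0.08617 × 606 K = 52.2190 meV.
n₀/n₁ = (g₀/g₁) exp[−(E₀−E₁)/kT] = (4/3) × exp(−(-203 meV)/(52.2190 meV)) = (4/3) × exp(3.88747) = 65.05.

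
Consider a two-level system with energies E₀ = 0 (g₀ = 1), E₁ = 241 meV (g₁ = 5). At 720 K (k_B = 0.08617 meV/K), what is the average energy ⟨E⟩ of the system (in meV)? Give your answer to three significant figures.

k_BT = 0.08617 × 720 K = 62.042 meV.
Eᵢ/kT = 0, 3.8845.
Z = Σ gᵢe^(−Eᵢ/kT) = 1·e^(−0) + 5·e^(−3.8845) = 1.0000 + 0.10279 = 1.1028.
⟨E⟩ = Σ Eᵢ gᵢe^(−Eᵢ/kT) / Z = (0·1.0000 + 241·0.10279) / 1.1028 = 22.5 meV.

22.5 meV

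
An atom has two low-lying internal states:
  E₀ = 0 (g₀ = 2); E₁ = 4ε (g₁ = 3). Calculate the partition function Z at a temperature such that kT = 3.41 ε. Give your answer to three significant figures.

Z = 2.93

Eᵢ/kT = 0, 1.1730.
Z = Σ gᵢe^(−Eᵢ/kT) = 2·e^(−0) + 3·e^(−1.1730) = 2.0000 + 0.92831 = 2.9283.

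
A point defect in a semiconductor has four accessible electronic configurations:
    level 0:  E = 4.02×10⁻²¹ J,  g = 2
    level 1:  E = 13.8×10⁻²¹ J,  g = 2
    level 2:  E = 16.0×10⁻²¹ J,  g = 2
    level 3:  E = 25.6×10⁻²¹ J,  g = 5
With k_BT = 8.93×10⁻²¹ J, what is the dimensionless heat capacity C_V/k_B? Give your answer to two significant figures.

0.72

Eᵢ/kT = 0.4502, 1.545, 1.792, 2.867.
Z = Σ gᵢe^(−Eᵢ/kT) = 2·e^(−0.4502) + 2·e^(−1.545) + 2·e^(−1.792) + 5·e^(−2.867) = 1.275 + 0.4266 + 0.3333 + 0.2843 = 2.319.
⟨E⟩ = 10.19, ⟨E²⟩ = 161.1.
C_V/k_B = (⟨E²⟩ − ⟨E⟩²)/(kT)² = (161.1 − 103.8)/79.74 = 0.72.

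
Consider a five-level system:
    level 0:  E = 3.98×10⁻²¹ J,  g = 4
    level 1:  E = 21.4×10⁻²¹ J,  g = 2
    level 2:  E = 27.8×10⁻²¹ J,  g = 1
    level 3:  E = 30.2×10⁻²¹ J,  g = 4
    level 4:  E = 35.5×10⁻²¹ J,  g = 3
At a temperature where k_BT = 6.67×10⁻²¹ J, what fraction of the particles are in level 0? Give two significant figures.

Eᵢ/kT = 0.5967, 3.208, 4.168, 4.528, 5.322.
Z = Σ gᵢe^(−Eᵢ/kT) = 4·e^(−0.5967) + 2·e^(−3.208) + 1·e^(−4.168) + 4·e^(−4.528) + 3·e^(−5.322) = 2.203 + 0.08087 + 0.01548 + 0.04321 + 0.01465 = 2.357.
P₀ = g₀ e^(−E₀/kT) / Z = 2.203/2.357 = 0.93.

0.93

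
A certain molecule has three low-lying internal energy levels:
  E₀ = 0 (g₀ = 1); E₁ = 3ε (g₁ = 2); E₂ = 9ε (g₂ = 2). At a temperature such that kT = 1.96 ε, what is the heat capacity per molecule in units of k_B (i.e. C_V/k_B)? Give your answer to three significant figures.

Eᵢ/kT = 0, 1.5306, 4.5918.
Z = Σ gᵢe^(−Eᵢ/kT) = 1·e^(−0) + 2·e^(−1.5306) + 2·e^(−4.5918) = 1.0000 + 0.43281 + 0.020269 = 1.4531.
⟨E⟩ = 1.0191 ε, ⟨E²⟩ = 3.8105 ε².
C_V/k_B = (⟨E²⟩ − ⟨E⟩²)/(kT)² = (3.8105 − 1.0386)/3.8416 = 0.722.

0.722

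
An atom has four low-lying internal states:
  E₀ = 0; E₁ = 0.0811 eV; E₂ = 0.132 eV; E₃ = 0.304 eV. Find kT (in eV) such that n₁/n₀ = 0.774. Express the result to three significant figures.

0.317 eV

n₁/n₀ = exp[−(E₁−E₀)/kT] = 0.774.
⇒ (E₁−E₀)/kT = ln(1/0.774) = ln(1.2920) = 0.25619.
kT = 0.0811 eV / 0.25619 = 0.317 eV.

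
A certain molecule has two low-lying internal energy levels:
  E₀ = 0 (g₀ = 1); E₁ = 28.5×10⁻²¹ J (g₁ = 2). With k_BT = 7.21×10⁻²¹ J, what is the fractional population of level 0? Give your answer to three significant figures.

Eᵢ/kT = 0, 3.9528.
Z = Σ gᵢe^(−Eᵢ/kT) = 1·e^(−0) + 2·e^(−3.9528) = 1.0000 + 0.038402 = 1.0384.
P₀ = g₀ e^(−E₀/kT) / Z = 1.0000/1.0384 = 0.963.

0.963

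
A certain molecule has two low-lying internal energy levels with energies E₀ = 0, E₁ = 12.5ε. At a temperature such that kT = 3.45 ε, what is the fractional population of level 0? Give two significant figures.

0.97

Eᵢ/kT = 0, 3.623.
Z = Σ e^(−Eᵢ/kT) = e^(−0) + e^(−3.623) = 1.000 + 0.02670 = 1.027.
P₀ = e^(−E₀/kT) / Z = 1.000/1.027 = 0.97.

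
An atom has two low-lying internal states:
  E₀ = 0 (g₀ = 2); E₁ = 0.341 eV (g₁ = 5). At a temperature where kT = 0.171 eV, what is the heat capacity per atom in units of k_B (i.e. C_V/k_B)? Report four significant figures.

Eᵢ/kT = 0, 1.99415.
Z = Σ gᵢe^(−Eᵢ/kT) = 2·e^(−0) + 5·e^(−1.99415) = 2.00000 + 0.680647 = 2.68065.
⟨E⟩ = 0.0865837 eV, ⟨E²⟩ = 0.0295250 eV².
C_V/k_B = (⟨E²⟩ − ⟨E⟩²)/(kT)² = (0.0295250 − 0.00749674)/0.0292410 = 0.7533.

0.7533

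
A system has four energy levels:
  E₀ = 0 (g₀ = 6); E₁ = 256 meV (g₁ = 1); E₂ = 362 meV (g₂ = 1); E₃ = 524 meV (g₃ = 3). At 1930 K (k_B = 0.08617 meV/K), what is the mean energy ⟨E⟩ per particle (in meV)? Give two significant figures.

25 meV

k_BT = 0.08617 × 1930 K = 166.3 meV.
Eᵢ/kT = 0, 1.539, 2.177, 3.151.
Z = Σ gᵢe^(−Eᵢ/kT) = 6·e^(−0) + 1·e^(−1.539) + 1·e^(−2.177) + 3·e^(−3.151) = 6.000 + 0.2146 + 0.1134 + 0.1284 = 6.456.
⟨E⟩ = Σ Eᵢ gᵢe^(−Eᵢ/kT) / Z = (0·6.000 + 256·0.2146 + 362·0.1134 + 524·0.1284) / 6.456 = 25 meV.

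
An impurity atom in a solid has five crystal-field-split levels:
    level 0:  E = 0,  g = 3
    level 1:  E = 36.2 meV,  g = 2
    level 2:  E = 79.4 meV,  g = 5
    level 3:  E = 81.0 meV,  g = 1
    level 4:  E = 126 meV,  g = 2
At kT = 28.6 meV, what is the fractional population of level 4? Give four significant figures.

Eᵢ/kT = 0, 1.26573, 2.77622, 2.83217, 4.40559.
Z = Σ gᵢe^(−Eᵢ/kT) = 3·e^(−0) + 2·e^(−1.26573) + 5·e^(−2.77622) + 1·e^(−2.83217) + 2·e^(−4.40559) = 3.00000 + 0.564067 + 0.311367 + 0.0588849 + 0.0244178 = 3.95874.
P₄ = g₄ e^(−E₄/kT) / Z = 0.0244178/3.95874 = 0.006168.

0.006168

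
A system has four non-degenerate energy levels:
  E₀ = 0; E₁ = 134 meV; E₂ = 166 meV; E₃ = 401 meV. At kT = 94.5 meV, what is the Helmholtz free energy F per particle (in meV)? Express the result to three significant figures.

Eᵢ/kT = 0, 1.4180, 1.7566, 4.2434.
Z = Σ e^(−Eᵢ/kT) = e^(−0) + e^(−1.4180) + e^(−1.7566) + e^(−4.2434) = 1.0000 + 0.24220 + 0.17263 + 0.014359 = 1.4292.
F = −kT ln Z = −94.5 × ln(1.4292) = −94.5 × 0.35711 = -33.7 meV.

-33.7 meV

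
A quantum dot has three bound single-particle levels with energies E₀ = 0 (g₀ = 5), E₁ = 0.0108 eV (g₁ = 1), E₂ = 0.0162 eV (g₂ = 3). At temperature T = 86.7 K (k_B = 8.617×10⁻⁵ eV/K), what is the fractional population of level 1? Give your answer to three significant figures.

k_BT = 8.617×10⁻⁵ × 86.7 K = 0.0074709 eV.
Eᵢ/kT = 0, 1.4456, 2.1684.
Z = Σ gᵢe^(−Eᵢ/kT) = 5·e^(−0) + 1·e^(−1.4456) + 3·e^(−2.1684) = 5.0000 + 0.23560 + 0.34308 = 5.5787.
P₁ = g₁ e^(−E₁/kT) / Z = 0.23560/5.5787 = 0.0422.

0.0422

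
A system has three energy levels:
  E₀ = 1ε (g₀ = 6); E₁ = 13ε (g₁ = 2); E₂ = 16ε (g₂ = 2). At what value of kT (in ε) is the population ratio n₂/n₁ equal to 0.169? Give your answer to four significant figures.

n₂/n₁ = (g₂/g₁) exp[−(E₂−E₁)/kT] = 0.169.
⇒ (E₂−E₁)/kT = ln((2/2)/0.169) = ln(5.91716) = 1.77786.
kT = 3ε / 1.77786 = 1.687 ε.

1.687 ε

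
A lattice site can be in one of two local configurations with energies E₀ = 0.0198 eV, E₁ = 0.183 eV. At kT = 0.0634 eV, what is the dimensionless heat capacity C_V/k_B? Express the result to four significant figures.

Eᵢ/kT = 0.312303, 2.88644.
Z = Σ e^(−Eᵢ/kT) = e^(−0.312303) + e^(−2.88644) = 0.731760 + 0.0557744 = 0.787534.
⟨E⟩ = 0.0313581 eV, ⟨E²⟩ = 0.00273602 eV².
C_V/k_B = (⟨E²⟩ − ⟨E⟩²)/(kT)² = (0.00273602 − 0.000983330)/0.00401956 = 0.4360.

0.4360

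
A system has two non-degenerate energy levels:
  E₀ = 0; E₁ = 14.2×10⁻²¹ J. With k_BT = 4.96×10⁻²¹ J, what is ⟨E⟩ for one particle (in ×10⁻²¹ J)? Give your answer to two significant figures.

Eᵢ/kT = 0, 2.863.
Z = Σ e^(−Eᵢ/kT) = e^(−0) + e^(−2.863) = 1.000 + 0.05710 = 1.057.
⟨E⟩ = Σ Eᵢ e^(−Eᵢ/kT) / Z = (0·1.000 + 14.2·0.05710) / 1.057 = 0.77 ×10⁻²¹ J.

0.77 ×10⁻²¹ J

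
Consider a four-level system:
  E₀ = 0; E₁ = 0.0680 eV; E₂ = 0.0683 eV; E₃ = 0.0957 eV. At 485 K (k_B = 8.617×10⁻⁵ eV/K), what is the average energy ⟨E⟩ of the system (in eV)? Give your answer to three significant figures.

0.0244 eV

k_BT = 8.617×10⁻⁵ × 485 K = 0.041792 eV.
Eᵢ/kT = 0, 1.6271, 1.6343, 2.2899.
Z = Σ e^(−Eᵢ/kT) = e^(−0) + e^(−1.6271) + e^(−1.6343) + e^(−2.2899) = 1.0000 + 0.19650 + 0.19509 + 0.10128 = 1.4929.
⟨E⟩ = Σ Eᵢ e^(−Eᵢ/kT) / Z = (0·1.0000 + 0.0680·0.19650 + 0.0683·0.19509 + 0.0957·0.10128) / 1.4929 = 0.0244 eV.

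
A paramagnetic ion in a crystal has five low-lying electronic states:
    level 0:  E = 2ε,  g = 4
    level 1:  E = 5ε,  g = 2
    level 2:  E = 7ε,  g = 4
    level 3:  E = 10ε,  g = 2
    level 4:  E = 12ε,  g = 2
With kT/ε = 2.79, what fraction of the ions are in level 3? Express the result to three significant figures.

Eᵢ/kT = 0.71685, 1.7921, 2.5090, 3.5842, 4.3011.
Z = Σ gᵢe^(−Eᵢ/kT) = 4·e^(−0.71685) + 2·e^(−1.7921) + 4·e^(−2.5090) + 2·e^(−3.5842) + 2·e^(−4.3011) = 1.9532 + 0.33322 + 0.32540 + 0.055518 + 0.027107 = 2.6944.
P₃ = g₃ e^(−E₃/kT) / Z = 0.055518/2.6944 = 0.0206.

0.0206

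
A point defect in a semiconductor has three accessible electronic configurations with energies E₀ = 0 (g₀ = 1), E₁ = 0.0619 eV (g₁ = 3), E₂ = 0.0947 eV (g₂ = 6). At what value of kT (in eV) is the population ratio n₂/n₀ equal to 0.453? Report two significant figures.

0.037 eV

n₂/n₀ = (g₂/g₀) exp[−(E₂−E₀)/kT] = 0.453.
⇒ (E₂−E₀)/kT = ln((6/1)/0.453) = ln(13.25) = 2.584.
kT = 0.0947 eV / 2.584 = 0.037 eV.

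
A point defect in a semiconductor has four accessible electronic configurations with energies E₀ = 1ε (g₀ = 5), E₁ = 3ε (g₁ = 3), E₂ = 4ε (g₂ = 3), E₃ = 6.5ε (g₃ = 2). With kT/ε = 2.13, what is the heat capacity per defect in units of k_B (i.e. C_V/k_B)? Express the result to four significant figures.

0.3676

Eᵢ/kT = 0.469484, 1.40845, 1.87793, 3.05164.
Z = Σ gᵢe^(−Eᵢ/kT) = 5·e^(−0.469484) + 3·e^(−1.40845) + 3·e^(−1.87793) + 2·e^(−3.05164) = 3.12662 + 0.733566 + 0.458719 + 0.0945626 = 4.41347.
⟨E⟩ = 1.76207 ε, ⟨E²⟩ = 4.77255 ε².
C_V/k_B = (⟨E²⟩ − ⟨E⟩²)/(kT)² = (4.77255 − 3.10489)/4.53690 = 0.3676.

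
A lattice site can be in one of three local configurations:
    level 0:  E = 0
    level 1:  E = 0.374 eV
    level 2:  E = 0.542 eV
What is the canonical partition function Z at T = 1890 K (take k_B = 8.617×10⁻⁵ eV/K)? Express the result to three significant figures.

k_BT = 8.617×10⁻⁵ × 1890 K = 0.16286 eV.
Eᵢ/kT = 0, 2.2965, 3.3280.
Z = Σ e^(−Eᵢ/kT) = e^(−0) + e^(−2.2965) + e^(−3.3280) = 1.0000 + 0.10061 + 0.035865 = 1.1365.

Z = 1.14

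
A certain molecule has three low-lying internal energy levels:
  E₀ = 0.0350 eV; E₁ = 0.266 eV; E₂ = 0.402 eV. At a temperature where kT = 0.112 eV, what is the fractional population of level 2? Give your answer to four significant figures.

Eᵢ/kT = 0.312500, 2.37500, 3.58929.
Z = Σ e^(−Eᵢ/kT) = e^(−0.312500) + e^(−2.37500) + e^(−3.58929) = 0.731616 + 0.0930145 + 0.0276179 = 0.852248.
P₂ = e^(−E₂/kT) / Z = 0.0276179/0.852248 = 0.03241.

0.03241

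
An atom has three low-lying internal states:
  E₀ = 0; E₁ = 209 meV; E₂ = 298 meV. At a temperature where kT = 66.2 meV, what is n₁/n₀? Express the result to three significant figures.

n₁/n₀ = exp[−(E₁−E₀)/kT] = exp(−(209 meV)/(66.2 meV)) = exp(-3.1571) = 0.0425.

0.0425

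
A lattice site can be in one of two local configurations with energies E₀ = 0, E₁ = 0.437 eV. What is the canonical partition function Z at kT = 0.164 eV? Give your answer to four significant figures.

Eᵢ/kT = 0, 2.66463.
Z = Σ e^(−Eᵢ/kT) = e^(−0) + e^(−2.66463) = 1.00000 + 0.0696251 = 1.06963.

Z = 1.070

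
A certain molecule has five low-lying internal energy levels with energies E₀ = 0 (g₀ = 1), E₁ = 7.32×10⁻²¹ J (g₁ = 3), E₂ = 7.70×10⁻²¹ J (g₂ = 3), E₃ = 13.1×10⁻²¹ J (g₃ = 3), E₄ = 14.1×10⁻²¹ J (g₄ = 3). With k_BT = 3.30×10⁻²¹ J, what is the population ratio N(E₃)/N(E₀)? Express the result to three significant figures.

0.0566

n₃/n₀ = (g₃/g₀) exp[−(E₃−E₀)/kT] = (3/1) × exp(−(13.1 ×10⁻²¹ J)/(3.30 ×10⁻²¹ J)) = (3/1) × exp(-3.9697) = 0.0566.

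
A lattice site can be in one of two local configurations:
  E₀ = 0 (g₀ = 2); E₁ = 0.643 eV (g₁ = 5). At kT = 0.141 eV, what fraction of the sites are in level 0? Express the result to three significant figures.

Eᵢ/kT = 0, 4.5603.
Z = Σ gᵢe^(−Eᵢ/kT) = 2·e^(−0) + 5·e^(−4.5603) = 2.0000 + 0.052295 = 2.0523.
P₀ = g₀ e^(−E₀/kT) / Z = 2.0000/2.0523 = 0.975.

0.975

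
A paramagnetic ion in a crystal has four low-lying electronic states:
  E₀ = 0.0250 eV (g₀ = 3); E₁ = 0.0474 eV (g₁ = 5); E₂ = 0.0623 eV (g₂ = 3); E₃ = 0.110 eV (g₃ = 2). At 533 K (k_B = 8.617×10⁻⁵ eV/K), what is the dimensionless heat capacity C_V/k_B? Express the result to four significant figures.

0.1802

k_BT = 8.617×10⁻⁵ × 533 K = 0.0459286 eV.
Eᵢ/kT = 0.544323, 1.03204, 1.35645, 2.39502.
Z = Σ gᵢe^(−Eᵢ/kT) = 3·e^(−0.544323) + 5·e^(−1.03204) + 3·e^(−1.35645) + 2·e^(−2.39502) = 1.74070 + 1.78140 + 0.772721 + 0.182342 = 4.47716.
⟨E⟩ = 0.0438121 eV, ⟨E²⟩ = 0.00229963 eV².
C_V/k_B = (⟨E²⟩ − ⟨E⟩²)/(kT)² = (0.00229963 − 0.00191950)/0.00210944 = 0.1802.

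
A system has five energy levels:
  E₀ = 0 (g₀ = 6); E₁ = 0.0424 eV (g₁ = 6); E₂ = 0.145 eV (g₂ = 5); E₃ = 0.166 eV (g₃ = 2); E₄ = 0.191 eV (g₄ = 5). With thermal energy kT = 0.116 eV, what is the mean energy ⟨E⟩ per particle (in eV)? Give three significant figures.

0.0497 eV

Eᵢ/kT = 0, 0.36552, 1.2500, 1.4310, 1.6466.
Z = Σ gᵢe^(−Eᵢ/kT) = 6·e^(−0) + 6·e^(−0.36552) + 5·e^(−1.2500) + 2·e^(−1.4310) + 5·e^(−1.6466) = 6.0000 + 4.1630 + 1.4325 + 0.47814 + 0.96352 = 13.037.
⟨E⟩ = Σ Eᵢ gᵢe^(−Eᵢ/kT) / Z = (0·6.0000 + 0.0424·4.1630 + 0.145·1.4325 + 0.166·0.47814 + 0.191·0.96352) / 13.037 = 0.0497 eV.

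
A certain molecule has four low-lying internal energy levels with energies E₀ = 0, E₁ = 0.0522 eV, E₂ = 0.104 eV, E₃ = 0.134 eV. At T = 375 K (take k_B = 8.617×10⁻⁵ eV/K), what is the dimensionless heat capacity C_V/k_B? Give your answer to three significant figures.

k_BT = 8.617×10⁻⁵ × 375 K = 0.032314 eV.
Eᵢ/kT = 0, 1.6154, 3.2184, 4.1468.
Z = Σ e^(−Eᵢ/kT) = e^(−0) + e^(−1.6154) + e^(−3.2184) + e^(−4.1468) = 1.0000 + 0.19881 + 0.040019 + 0.015815 = 1.2546.
⟨E⟩ = 0.013278 eV, ⟨E²⟩ = 0.0010031 eV².
C_V/k_B = (⟨E²⟩ − ⟨E⟩²)/(kT)² = (0.0010031 − 0.00017631)/0.0010442 = 0.792.

0.792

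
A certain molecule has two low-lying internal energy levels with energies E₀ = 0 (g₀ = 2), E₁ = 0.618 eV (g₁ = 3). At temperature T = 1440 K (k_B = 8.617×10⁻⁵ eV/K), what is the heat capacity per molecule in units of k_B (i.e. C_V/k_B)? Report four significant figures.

k_BT = 8.617×10⁻⁵ × 1440 K = 0.124085 eV.
Eᵢ/kT = 0, 4.98046.
Z = Σ gᵢe^(−Eᵢ/kT) = 2·e^(−0) + 3·e^(−4.98046) = 2.00000 + 0.0206127 = 2.02061.
⟨E⟩ = 0.00630436 eV, ⟨E²⟩ = 0.00389609 eV².
C_V/k_B = (⟨E²⟩ − ⟨E⟩²)/(kT)² = (0.00389609 − 0.0000397450)/0.0153971 = 0.2505.

0.2505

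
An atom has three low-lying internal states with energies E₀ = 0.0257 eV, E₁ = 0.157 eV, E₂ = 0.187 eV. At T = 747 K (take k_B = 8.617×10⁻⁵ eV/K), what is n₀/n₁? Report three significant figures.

k_BT = 8.617×10⁻⁵ × 747 K = 0.064369 eV.
n₀/n₁ = exp[−(E₀−E₁)/kT] = exp(−(-0.1313 eV)/(0.064369 eV)) = exp(2.0398) = 7.69.

7.69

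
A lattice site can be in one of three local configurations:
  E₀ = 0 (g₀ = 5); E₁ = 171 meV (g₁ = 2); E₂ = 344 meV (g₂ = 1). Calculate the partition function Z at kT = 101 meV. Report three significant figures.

Z = 5.40

Eᵢ/kT = 0, 1.6931, 3.4059.
Z = Σ gᵢe^(−Eᵢ/kT) = 5·e^(−0) + 2·e^(−1.6931) + 1·e^(−3.4059) = 5.0000 + 0.36790 + 0.033177 = 5.4011.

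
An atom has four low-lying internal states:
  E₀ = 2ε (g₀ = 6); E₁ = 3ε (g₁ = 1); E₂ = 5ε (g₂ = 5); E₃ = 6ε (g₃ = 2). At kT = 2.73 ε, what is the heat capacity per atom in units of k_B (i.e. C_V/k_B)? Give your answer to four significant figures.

0.2531

Eᵢ/kT = 0.732601, 1.09890, 1.83150, 2.19780.
Z = Σ gᵢe^(−Eᵢ/kT) = 6·e^(−0.732601) + 1·e^(−1.09890) + 5·e^(−1.83150) + 2·e^(−2.19780) = 2.88394 + 0.333237 + 0.800866 + 0.222094 = 4.24014.
⟨E⟩ = 2.85474 ε, ⟨E²⟩ = 10.0355 ε².
C_V/k_B = (⟨E²⟩ − ⟨E⟩²)/(kT)² = (10.0355 − 8.14954)/7.45290 = 0.2531.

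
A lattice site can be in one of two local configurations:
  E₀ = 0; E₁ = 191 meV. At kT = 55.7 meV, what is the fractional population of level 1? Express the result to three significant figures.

Eᵢ/kT = 0, 3.4291.
Z = Σ e^(−Eᵢ/kT) = e^(−0) + e^(−3.4291) = 1.0000 + 0.032416 = 1.0324.
P₁ = e^(−E₁/kT) / Z = 0.032416/1.0324 = 0.0314.

0.0314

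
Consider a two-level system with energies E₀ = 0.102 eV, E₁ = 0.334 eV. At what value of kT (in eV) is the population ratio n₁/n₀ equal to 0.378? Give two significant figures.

0.24 eV

n₁/n₀ = exp[−(E₁−E₀)/kT] = 0.378.
⇒ (E₁−E₀)/kT = ln(1/0.378) = ln(2.646) = 0.9730.
kT = 0.232 eV / 0.9730 = 0.24 eV.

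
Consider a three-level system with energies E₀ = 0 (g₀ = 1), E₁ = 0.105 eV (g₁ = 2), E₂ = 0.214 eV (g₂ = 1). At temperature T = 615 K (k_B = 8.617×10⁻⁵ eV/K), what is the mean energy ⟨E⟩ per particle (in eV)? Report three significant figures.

0.0253 eV

k_BT = 8.617×10⁻⁵ × 615 K = 0.052995 eV.
Eᵢ/kT = 0, 1.9813, 4.0381.
Z = Σ gᵢe^(−Eᵢ/kT) = 1·e^(−0) + 2·e^(−1.9813) + 1·e^(−4.0381) = 1.0000 + 0.27578 + 0.017631 = 1.2934.
⟨E⟩ = Σ Eᵢ gᵢe^(−Eᵢ/kT) / Z = (0·1.0000 + 0.105·0.27578 + 0.214·0.017631) / 1.2934 = 0.0253 eV.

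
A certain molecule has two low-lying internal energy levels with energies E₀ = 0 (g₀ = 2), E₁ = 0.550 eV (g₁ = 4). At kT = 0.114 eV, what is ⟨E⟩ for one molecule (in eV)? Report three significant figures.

0.00869 eV

Eᵢ/kT = 0, 4.8246.
Z = Σ gᵢe^(−Eᵢ/kT) = 2·e^(−0) + 4·e^(−4.8246) = 2.0000 + 0.032119 = 2.0321.
⟨E⟩ = Σ Eᵢ gᵢe^(−Eᵢ/kT) / Z = (0·2.0000 + 0.550·0.032119) / 2.0321 = 0.00869 eV.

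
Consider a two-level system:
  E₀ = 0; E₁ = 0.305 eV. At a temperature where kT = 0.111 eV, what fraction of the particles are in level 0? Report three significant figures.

Eᵢ/kT = 0, 2.7477.
Z = Σ e^(−Eᵢ/kT) = e^(−0) + e^(−2.7477) = 1.0000 + 0.064075 = 1.0641.
P₀ = e^(−E₀/kT) / Z = 1.0000/1.0641 = 0.940.

0.940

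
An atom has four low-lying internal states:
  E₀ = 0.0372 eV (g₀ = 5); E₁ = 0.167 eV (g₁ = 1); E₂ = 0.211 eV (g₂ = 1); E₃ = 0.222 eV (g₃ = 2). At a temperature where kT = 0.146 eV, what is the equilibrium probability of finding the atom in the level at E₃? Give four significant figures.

0.08983

Eᵢ/kT = 0.254795, 1.14384, 1.44521, 1.52055.
Z = Σ gᵢe^(−Eᵢ/kT) = 5·e^(−0.254795) + 1·e^(−1.14384) + 1·e^(−1.44521) + 2·e^(−1.52055) = 3.87538 + 0.318593 + 0.235697 + 0.437183 = 4.86685.
P₃ = g₃ e^(−E₃/kT) / Z = 0.437183/4.86685 = 0.08983.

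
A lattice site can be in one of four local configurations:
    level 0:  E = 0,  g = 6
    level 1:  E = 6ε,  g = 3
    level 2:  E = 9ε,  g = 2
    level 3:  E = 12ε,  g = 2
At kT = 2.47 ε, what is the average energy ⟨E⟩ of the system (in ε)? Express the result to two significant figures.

0.35 ε

Eᵢ/kT = 0, 2.429, 3.644, 4.858.
Z = Σ gᵢe^(−Eᵢ/kT) = 6·e^(−0) + 3·e^(−2.429) + 2·e^(−3.644) + 2·e^(−4.858) = 6.000 + 0.2644 + 0.05230 + 0.01553 = 6.332.
⟨E⟩ = Σ Eᵢ gᵢe^(−Eᵢ/kT) / Z = (0·6.000 + 6·0.2644 + 9·0.05230 + 12·0.01553) / 6.332 = 0.35 ε.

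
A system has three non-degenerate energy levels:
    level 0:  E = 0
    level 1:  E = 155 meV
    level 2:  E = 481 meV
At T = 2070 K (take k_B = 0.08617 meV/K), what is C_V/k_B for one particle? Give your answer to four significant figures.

0.4078

k_BT = 0.08617 × 2070 K = 178.372 meV.
Eᵢ/kT = 0, 0.868970, 2.69661.
Z = Σ e^(−Eᵢ/kT) = e^(−0) + e^(−0.868970) + e^(−2.69661) = 1.00000 + 0.419383 + 0.0674337 = 1.48682.
⟨E⟩ = 65.5358 meV, ⟨E²⟩ = 17269.9 meV².
C_V/k_B = (⟨E²⟩ − ⟨E⟩²)/(kT)² = (17269.9 − 4294.94)/31816.6 = 0.4078.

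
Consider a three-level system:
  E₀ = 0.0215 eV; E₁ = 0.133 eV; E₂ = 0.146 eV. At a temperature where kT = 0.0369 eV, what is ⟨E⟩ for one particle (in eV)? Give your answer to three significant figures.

0.0305 eV

Eᵢ/kT = 0.58266, 3.6043, 3.9566.
Z = Σ e^(−Eᵢ/kT) = e^(−0.58266) + e^(−3.6043) + e^(−3.9566) = 0.55841 + 0.027206 + 0.019128 = 0.60474.
⟨E⟩ = Σ Eᵢ e^(−Eᵢ/kT) / Z = (0.0215·0.55841 + 0.133·0.027206 + 0.146·0.019128) / 0.60474 = 0.0305 eV.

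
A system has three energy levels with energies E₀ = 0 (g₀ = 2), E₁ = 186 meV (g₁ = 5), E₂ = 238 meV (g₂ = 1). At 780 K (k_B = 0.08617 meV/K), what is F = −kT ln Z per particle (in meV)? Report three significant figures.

-57.2 meV

k_BT = 0.08617 × 780 K = 67.213 meV.
Eᵢ/kT = 0, 2.7673, 3.5410.
Z = Σ gᵢe^(−Eᵢ/kT) = 2·e^(−0) + 5·e^(−2.7673) + 1·e^(−3.5410) = 2.0000 + 0.31416 + 0.028984 = 2.3431.
F = −kT ln Z = −67.213 × ln(2.3431) = −67.213 × 0.85147 = -57.2 meV.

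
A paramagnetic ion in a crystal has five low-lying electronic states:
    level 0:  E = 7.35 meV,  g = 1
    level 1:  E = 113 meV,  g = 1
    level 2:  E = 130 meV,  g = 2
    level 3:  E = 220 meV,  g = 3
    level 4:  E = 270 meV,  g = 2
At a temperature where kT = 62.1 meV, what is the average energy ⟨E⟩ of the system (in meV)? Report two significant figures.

Eᵢ/kT = 0.1184, 1.820, 2.093, 3.543, 4.348.
Z = Σ gᵢe^(−Eᵢ/kT) = 1·e^(−0.1184) + 1·e^(−1.820) + 2·e^(−2.093) + 3·e^(−3.543) + 2·e^(−4.348) = 0.8883 + 0.1620 + 0.2466 + 0.08678 + 0.02587 = 1.410.
⟨E⟩ = Σ Eᵢ gᵢe^(−Eᵢ/kT) / Z = (7.35·0.8883 + 113·0.1620 + 130·0.2466 + 220·0.08678 + 270·0.02587) / 1.410 = 59 meV.

59 meV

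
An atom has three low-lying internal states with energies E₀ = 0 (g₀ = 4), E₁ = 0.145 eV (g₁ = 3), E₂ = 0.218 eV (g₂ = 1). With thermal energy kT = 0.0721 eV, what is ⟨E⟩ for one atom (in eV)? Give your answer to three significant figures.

Eᵢ/kT = 0, 2.0111, 3.0236.
Z = Σ gᵢe^(−Eᵢ/kT) = 4·e^(−0) + 3·e^(−2.0111) + 1·e^(−3.0236) = 4.0000 + 0.40152 + 0.048626 = 4.4501.
⟨E⟩ = Σ Eᵢ gᵢe^(−Eᵢ/kT) / Z = (0·4.0000 + 0.145·0.40152 + 0.218·0.048626) / 4.4501 = 0.0155 eV.

0.0155 eV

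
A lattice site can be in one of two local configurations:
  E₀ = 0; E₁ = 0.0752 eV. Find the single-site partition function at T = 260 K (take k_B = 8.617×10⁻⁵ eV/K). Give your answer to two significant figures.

Z = 1.0

k_BT = 8.617×10⁻⁵ × 260 K = 0.02240 eV.
Eᵢ/kT = 0, 3.357.
Z = Σ e^(−Eᵢ/kT) = e^(−0) + e^(−3.357) = 1.000 + 0.03484 = 1.035.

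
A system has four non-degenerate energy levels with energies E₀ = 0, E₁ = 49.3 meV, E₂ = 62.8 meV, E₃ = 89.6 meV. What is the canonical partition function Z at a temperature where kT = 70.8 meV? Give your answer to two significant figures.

Z = 2.2

Eᵢ/kT = 0, 0.6963, 0.8870, 1.266.
Z = Σ e^(−Eᵢ/kT) = e^(−0) + e^(−0.6963) + e^(−0.8870) + e^(−1.266) = 1.000 + 0.4984 + 0.4119 + 0.2820 = 2.192.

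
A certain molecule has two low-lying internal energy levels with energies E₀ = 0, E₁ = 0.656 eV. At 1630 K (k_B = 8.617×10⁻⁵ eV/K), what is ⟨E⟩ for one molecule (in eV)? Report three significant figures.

k_BT = 8.617×10⁻⁵ × 1630 K = 0.14046 eV.
Eᵢ/kT = 0, 4.6704.
Z = Σ e^(−Eᵢ/kT) = e^(−0) + e^(−4.6704) = 1.0000 + 0.0093685 = 1.0094.
⟨E⟩ = Σ Eᵢ e^(−Eᵢ/kT) / Z = (0·1.0000 + 0.656·0.0093685) / 1.0094 = 0.00609 eV.

0.00609 eV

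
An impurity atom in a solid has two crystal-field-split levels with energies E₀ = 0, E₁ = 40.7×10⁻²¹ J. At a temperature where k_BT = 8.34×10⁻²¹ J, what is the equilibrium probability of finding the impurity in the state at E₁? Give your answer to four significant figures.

Eᵢ/kT = 0, 4.88010.
Z = Σ e^(−Eᵢ/kT) = e^(−0) + e^(−4.88010) = 1.00000 + 0.00759625 = 1.00760.
P₁ = e^(−E₁/kT) / Z = 0.00759625/1.00760 = 0.007539.

0.007539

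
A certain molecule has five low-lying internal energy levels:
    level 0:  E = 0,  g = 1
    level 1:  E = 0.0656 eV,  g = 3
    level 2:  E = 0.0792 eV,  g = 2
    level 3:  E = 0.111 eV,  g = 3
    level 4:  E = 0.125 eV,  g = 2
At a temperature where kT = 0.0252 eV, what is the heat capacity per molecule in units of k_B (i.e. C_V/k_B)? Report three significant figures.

1.88

Eᵢ/kT = 0, 2.6032, 3.1429, 4.4048, 4.9603.
Z = Σ gᵢe^(−Eᵢ/kT) = 1·e^(−0) + 3·e^(−2.6032) + 2·e^(−3.1429) + 3·e^(−4.4048) + 2·e^(−4.9603) = 1.0000 + 0.22211 + 0.086315 + 0.036656 + 0.014022 = 1.3591.
⟨E⟩ = 0.020034 eV, ⟨E²⟩ = 0.0015952 eV².
C_V/k_B = (⟨E²⟩ − ⟨E⟩²)/(kT)² = (0.0015952 − 0.00040136)/0.00063504 = 1.88.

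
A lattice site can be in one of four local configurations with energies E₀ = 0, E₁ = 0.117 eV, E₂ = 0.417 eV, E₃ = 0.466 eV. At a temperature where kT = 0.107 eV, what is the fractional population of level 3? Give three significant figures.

0.00939

Eᵢ/kT = 0, 1.0935, 3.8972, 4.3551.
Z = Σ e^(−Eᵢ/kT) = e^(−0) + e^(−1.0935) + e^(−3.8972) + e^(−4.3551) = 1.0000 + 0.33504 + 0.020299 + 0.012841 = 1.3682.
P₃ = e^(−E₃/kT) / Z = 0.012841/1.3682 = 0.00939.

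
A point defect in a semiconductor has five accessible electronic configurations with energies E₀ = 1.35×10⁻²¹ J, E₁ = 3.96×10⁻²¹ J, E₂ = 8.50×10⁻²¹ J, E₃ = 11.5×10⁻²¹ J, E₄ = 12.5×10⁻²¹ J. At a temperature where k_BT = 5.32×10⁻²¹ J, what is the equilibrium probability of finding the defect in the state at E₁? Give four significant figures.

Eᵢ/kT = 0.253759, 0.744361, 1.59774, 2.16165, 2.34962.
Z = Σ e^(−Eᵢ/kT) = e^(−0.253759) + e^(−0.744361) + e^(−1.59774) + e^(−2.16165) + e^(−2.34962) = 0.775879 + 0.475038 + 0.202353 + 0.115135 + 0.0954054 = 1.66381.
P₁ = e^(−E₁/kT) / Z = 0.475038/1.66381 = 0.2855.

0.2855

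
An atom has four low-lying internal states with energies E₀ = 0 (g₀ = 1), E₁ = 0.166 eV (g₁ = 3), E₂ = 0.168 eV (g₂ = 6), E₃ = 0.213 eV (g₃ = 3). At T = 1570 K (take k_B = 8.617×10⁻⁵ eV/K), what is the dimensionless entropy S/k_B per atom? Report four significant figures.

2.437

k_BT = 8.617×10⁻⁵ × 1570 K = 0.135287 eV.
Eᵢ/kT = 0, 1.22702, 1.24180, 1.57443.
Z = Σ gᵢe^(−Eᵢ/kT) = 1·e^(−0) + 3·e^(−1.22702) + 6·e^(−1.24180) + 3·e^(−1.57443) = 1.00000 + 0.879495 + 1.73318 + 0.621377 = 4.23405.
⟨E⟩ = Σ EᵢPᵢ = 0.134510 eV.
S/k_B = ln Z + ⟨E⟩/kT = ln(4.23405) + 0.134510/0.135287 = 1.44316 + 0.994257 = 2.437.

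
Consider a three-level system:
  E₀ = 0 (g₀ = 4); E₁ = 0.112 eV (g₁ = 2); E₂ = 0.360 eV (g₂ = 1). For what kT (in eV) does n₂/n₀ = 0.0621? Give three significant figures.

0.258 eV

n₂/n₀ = (g₂/g₀) exp[−(E₂−E₀)/kT] = 0.0621.
⇒ (E₂−E₀)/kT = ln((1/4)/0.0621) = ln(4.0258) = 1.3927.
kT = 0.360 eV / 1.3927 = 0.258 eV.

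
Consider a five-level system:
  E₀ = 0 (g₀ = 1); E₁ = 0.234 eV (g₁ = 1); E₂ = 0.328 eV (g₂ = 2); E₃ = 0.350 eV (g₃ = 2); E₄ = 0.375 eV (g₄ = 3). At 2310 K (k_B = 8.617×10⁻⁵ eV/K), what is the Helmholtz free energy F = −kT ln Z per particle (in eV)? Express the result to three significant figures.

-0.182 eV

k_BT = 8.617×10⁻⁵ × 2310 K = 0.19905 eV.
Eᵢ/kT = 0, 1.1756, 1.6478, 1.7584, 1.8839.
Z = Σ gᵢe^(−Eᵢ/kT) = 1·e^(−0) + 1·e^(−1.1756) + 2·e^(−1.6478) + 2·e^(−1.7584) + 3·e^(−1.8839) = 1.0000 + 0.30863 + 0.38495 + 0.34464 + 0.45599 = 2.4942.
F = −kT ln Z = −0.19905 × ln(2.4942) = −0.19905 × 0.91397 = -0.182 eV.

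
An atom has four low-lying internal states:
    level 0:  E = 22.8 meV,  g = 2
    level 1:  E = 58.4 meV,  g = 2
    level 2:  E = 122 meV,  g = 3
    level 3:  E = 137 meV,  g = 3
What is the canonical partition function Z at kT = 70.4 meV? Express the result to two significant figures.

Z = 3.3

Eᵢ/kT = 0.3239, 0.8295, 1.733, 1.946.
Z = Σ gᵢe^(−Eᵢ/kT) = 2·e^(−0.3239) + 2·e^(−0.8295) + 3·e^(−1.733) + 3·e^(−1.946) = 1.447 + 0.8725 + 0.5303 + 0.4285 = 3.278.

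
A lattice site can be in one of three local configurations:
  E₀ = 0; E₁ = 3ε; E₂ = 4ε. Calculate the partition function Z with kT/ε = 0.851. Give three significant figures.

Z = 1.04

Eᵢ/kT = 0, 3.5253, 4.7004.
Z = Σ e^(−Eᵢ/kT) = e^(−0) + e^(−3.5253) + e^(−4.7004) = 1.0000 + 0.029443 + 0.0090916 = 1.0385.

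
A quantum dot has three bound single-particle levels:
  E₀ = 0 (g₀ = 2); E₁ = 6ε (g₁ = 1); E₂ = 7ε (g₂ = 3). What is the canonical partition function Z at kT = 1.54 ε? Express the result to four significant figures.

Z = 2.052

Eᵢ/kT = 0, 3.89610, 4.54545.
Z = Σ gᵢe^(−Eᵢ/kT) = 2·e^(−0) + 1·e^(−3.89610) + 3·e^(−4.54545) = 2.00000 + 0.0203210 + 0.0318462 = 2.05217.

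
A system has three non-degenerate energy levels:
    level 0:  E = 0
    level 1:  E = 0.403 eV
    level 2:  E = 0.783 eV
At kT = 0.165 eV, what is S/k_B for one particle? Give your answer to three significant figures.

Eᵢ/kT = 0, 2.4424, 4.7455.
Z = Σ e^(−Eᵢ/kT) = e^(−0) + e^(−2.4424) + e^(−4.7455) = 1.0000 + 0.086952 + 0.0086907 = 1.0956.
⟨E⟩ = Σ EᵢPᵢ = 0.038195 eV.
S/k_B = ln Z + ⟨E⟩/kT = ln(1.0956) + 0.038195/0.165 = 0.091302 + 0.23148 = 0.323.

0.323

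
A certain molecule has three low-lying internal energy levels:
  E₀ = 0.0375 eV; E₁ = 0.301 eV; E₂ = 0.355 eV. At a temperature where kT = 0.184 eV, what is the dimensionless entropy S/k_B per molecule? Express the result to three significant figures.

0.807

Eᵢ/kT = 0.20380, 1.6359, 1.9293.
Z = Σ e^(−Eᵢ/kT) = e^(−0.20380) + e^(−1.6359) + e^(−1.9293) = 0.81563 + 0.19478 + 0.14525 = 1.1557.
⟨E⟩ = Σ EᵢPᵢ = 0.12181 eV.
S/k_B = ln Z + ⟨E⟩/kT = ln(1.1557) + 0.12181/0.184 = 0.14471 + 0.66201 = 0.807.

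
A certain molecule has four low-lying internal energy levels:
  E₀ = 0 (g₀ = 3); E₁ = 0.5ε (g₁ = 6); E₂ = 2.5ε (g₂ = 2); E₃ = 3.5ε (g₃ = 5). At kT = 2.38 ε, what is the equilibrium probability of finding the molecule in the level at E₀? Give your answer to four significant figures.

0.3089

Eᵢ/kT = 0, 0.210084, 1.05042, 1.47059.
Z = Σ gᵢe^(−Eᵢ/kT) = 3·e^(−0) + 6·e^(−0.210084) + 2·e^(−1.05042) + 5·e^(−1.47059) = 3.00000 + 4.86310 + 0.699582 + 1.14895 = 9.71163.
P₀ = g₀ e^(−E₀/kT) / Z = 3.00000/9.71163 = 0.3089.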